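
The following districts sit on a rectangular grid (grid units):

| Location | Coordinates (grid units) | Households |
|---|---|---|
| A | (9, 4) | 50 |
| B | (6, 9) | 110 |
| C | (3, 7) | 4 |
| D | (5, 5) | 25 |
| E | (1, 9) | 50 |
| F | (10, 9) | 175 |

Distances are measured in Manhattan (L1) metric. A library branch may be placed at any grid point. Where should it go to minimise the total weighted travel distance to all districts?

(9, 9)

Manhattan distance separates: Σwᵢ(|x−xᵢ|+|y−yᵢ|) = Σwᵢ|x−xᵢ| + Σwᵢ|y−yᵢ|, so x and y are optimised independently as 1-D weighted medians.
Total weight W = 414; half = 207.
x-coordinate, sorted with cumulative weight:
  x=1 (E, w=50) cum 50
  x=3 (C, w=4) cum 54
  x=5 (D, w=25) cum 79
  x=6 (B, w=110) cum 189
  x=9 (A, w=50) cum 239  ← median
  x=10 (F, w=175) cum 414
⇒ x* = 9
y-coordinate, sorted with cumulative weight:
  y=4 (A, w=50) cum 50
  y=5 (D, w=25) cum 75
  y=7 (C, w=4) cum 79
  y=9 (B, w=110) cum 189
  y=9 (E, w=50) cum 239  ← median
  y=9 (F, w=175) cum 414
⇒ y* = 9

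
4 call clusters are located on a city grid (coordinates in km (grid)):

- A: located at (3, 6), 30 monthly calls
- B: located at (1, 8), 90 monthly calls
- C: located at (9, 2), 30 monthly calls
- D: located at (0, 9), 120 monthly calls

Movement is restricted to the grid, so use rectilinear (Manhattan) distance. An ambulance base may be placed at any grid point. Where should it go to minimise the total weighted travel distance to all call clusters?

(1, 8)

Manhattan distance separates: Σwᵢ(|x−xᵢ|+|y−yᵢ|) = Σwᵢ|x−xᵢ| + Σwᵢ|y−yᵢ|, so x and y are optimised independently as 1-D weighted medians.
Total weight W = 270; half = 135.
x-coordinate, sorted with cumulative weight:
  x=0 (D, w=120) cum 120
  x=1 (B, w=90) cum 210  ← median
  x=3 (A, w=30) cum 240
  x=9 (C, w=30) cum 270
⇒ x* = 1
y-coordinate, sorted with cumulative weight:
  y=2 (C, w=30) cum 30
  y=6 (A, w=30) cum 60
  y=8 (B, w=90) cum 150  ← median
  y=9 (D, w=120) cum 270
⇒ y* = 8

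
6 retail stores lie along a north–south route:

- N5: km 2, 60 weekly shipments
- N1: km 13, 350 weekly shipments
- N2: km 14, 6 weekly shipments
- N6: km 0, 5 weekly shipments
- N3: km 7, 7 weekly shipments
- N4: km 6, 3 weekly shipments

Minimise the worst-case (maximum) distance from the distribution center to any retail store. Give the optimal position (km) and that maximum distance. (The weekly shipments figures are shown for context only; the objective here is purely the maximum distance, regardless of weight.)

location 7, max distance 7

The 1-center on a line is the midpoint of the two extreme points: leftmost at 0, rightmost at 14.
Optimal location = (0 + 14)/2 = 7; maximum distance = (14 − 0)/2 = 7.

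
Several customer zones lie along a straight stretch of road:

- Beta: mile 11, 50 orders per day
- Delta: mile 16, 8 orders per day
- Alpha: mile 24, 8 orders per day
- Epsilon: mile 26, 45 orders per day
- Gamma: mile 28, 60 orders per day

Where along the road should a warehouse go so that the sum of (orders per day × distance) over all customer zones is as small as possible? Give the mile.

For a sum of weighted absolute distances on a line, the optimum is the weighted median (not the mean). Total weight W = 171; half-weight = 85.5.
Sort by position and accumulate weight:
  mile 11 (Beta, w=50) → cum 50
  mile 16 (Delta, w=8) → cum 58
  mile 24 (Alpha, w=8) → cum 66
  mile 26 (Epsilon, w=45) → cum 111  ≥ 85.5 → median here
  mile 28 (Gamma, w=60) → cum 171
Optimal location: mile 26.

x = 26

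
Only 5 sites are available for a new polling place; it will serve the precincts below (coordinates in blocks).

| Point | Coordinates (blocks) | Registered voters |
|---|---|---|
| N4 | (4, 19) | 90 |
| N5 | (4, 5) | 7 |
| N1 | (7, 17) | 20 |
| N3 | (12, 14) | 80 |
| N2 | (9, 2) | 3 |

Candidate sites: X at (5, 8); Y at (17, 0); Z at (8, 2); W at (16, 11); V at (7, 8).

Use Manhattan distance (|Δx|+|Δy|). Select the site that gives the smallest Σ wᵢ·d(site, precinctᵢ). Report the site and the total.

Total weighted distance at each candidate:
  X (5, 8): total = 2398
  Y (17, 0): total = 5096
  Z (8, 2): total = 3542
  W (16, 11): total = 2834
  V (7, 8): total = 2386
Minimum is at V with total 2386 blocks.

V, total 2386 blocks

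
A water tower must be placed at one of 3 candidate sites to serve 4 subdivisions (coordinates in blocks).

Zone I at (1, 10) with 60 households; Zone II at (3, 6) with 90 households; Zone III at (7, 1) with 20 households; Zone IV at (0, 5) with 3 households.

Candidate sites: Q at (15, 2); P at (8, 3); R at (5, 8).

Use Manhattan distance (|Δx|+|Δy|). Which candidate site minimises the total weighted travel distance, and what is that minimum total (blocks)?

R, total 924 blocks

Total weighted distance at each candidate:
  Q (15, 2): total = 2994
  P (8, 3): total = 1650
  R (5, 8): total = 924
Minimum is at R with total 924 blocks.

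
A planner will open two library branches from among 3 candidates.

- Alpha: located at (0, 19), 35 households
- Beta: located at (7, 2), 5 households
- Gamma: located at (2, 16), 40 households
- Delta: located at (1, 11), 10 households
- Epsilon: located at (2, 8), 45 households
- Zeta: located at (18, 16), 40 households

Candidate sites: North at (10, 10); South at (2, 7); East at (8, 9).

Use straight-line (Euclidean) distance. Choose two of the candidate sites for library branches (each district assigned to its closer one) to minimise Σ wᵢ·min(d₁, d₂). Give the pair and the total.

{North, South}, total 1307.4

Evaluate every pair (each demand assigned to the nearer of the two):
  {North, South}: total = 1307.4
  {South, East}: total = 1395.6
  {North, East}: total = 1598.9
Best pair: {North, South} with total 1307.4.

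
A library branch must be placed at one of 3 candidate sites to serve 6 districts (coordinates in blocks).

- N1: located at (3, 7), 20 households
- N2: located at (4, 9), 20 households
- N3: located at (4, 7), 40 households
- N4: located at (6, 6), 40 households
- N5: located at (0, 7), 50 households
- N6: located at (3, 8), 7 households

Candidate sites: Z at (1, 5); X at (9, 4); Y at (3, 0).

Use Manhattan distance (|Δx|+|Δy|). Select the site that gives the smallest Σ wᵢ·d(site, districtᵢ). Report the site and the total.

Z, total 845 blocks

Total weighted distance at each candidate:
  Z (1, 5): total = 845
  X (9, 4): total = 1570
  Y (3, 0): total = 1576
Minimum is at Z with total 845 blocks.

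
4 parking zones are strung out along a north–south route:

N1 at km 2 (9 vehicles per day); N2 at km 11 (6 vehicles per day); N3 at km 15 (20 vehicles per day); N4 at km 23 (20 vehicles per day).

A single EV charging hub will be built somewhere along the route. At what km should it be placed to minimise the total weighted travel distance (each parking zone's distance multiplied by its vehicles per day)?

x = 15

For a sum of weighted absolute distances on a line, the optimum is the weighted median (not the mean). Total weight W = 55; half-weight = 27.5.
Sort by position and accumulate weight:
  km 2 (N1, w=9) → cum 9
  km 11 (N2, w=6) → cum 15
  km 15 (N3, w=20) → cum 35  ≥ 27.5 → median here
  km 23 (N4, w=20) → cum 55
Optimal location: km 15.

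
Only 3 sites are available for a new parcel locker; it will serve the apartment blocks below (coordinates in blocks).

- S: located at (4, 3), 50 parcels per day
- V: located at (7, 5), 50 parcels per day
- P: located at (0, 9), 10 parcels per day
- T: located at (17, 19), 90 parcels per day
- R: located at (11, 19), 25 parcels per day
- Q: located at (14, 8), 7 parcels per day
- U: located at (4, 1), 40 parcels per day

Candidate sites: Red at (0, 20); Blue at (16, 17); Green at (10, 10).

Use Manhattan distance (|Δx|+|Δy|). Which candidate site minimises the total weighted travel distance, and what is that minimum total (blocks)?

Total weighted distance at each candidate:
  Red (0, 20): total = 5282
  Blue (16, 17): total = 4232
  Green (10, 10): total = 3492
Minimum is at Green with total 3492 blocks.

Green, total 3492 blocks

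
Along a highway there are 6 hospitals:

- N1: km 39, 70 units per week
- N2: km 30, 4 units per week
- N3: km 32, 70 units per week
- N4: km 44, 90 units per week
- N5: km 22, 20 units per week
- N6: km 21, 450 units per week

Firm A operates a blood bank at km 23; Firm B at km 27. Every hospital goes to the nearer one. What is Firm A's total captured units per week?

The indifferent point is the midpoint (23+27)/2 = 25; hospitals left of it (closer to Firm A at 23) go to Firm A, those right go to Firm B.
  N6 at 21 (w=450) → Firm A
  N5 at 22 (w=20) → Firm A
  N2 at 30 (w=4) → Firm B
  N3 at 32 (w=70) → Firm B
  N1 at 39 (w=70) → Firm B
  N4 at 44 (w=90) → Firm B
Firm A captures 470; Firm B captures 234.

470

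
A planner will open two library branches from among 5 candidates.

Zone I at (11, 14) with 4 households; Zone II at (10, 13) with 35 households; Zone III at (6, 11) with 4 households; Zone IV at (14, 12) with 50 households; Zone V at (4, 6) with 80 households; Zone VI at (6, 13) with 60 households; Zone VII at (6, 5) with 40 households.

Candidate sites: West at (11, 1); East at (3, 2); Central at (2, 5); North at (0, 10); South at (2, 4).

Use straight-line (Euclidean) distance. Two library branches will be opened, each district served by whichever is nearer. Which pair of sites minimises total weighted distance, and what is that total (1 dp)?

{Central, North}, total 1872.6

Evaluate every pair (each demand assigned to the nearer of the two):
  {Central, North}: total = 1872.6
  {West, Central}: total = 1921.4
  {North, South}: total = 1937.4
  {East, North}: total = 2045.7
  {East, Central}: total = 2045.9
  {Central, South}: total = 2045.9
  {West, South}: total = 2057.9
  {West, North}: total = 2117.8
  {East, South}: total = 2210.8
  {West, East}: total = 2265.2
Best pair: {Central, North} with total 1872.6.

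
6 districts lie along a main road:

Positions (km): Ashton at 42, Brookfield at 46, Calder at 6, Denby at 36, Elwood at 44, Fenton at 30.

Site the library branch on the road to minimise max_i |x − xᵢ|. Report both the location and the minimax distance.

The 1-center on a line is the midpoint of the two extreme points: leftmost at 6, rightmost at 46.
Optimal location = (6 + 46)/2 = 26; maximum distance = (46 − 6)/2 = 20.

location 26, max distance 20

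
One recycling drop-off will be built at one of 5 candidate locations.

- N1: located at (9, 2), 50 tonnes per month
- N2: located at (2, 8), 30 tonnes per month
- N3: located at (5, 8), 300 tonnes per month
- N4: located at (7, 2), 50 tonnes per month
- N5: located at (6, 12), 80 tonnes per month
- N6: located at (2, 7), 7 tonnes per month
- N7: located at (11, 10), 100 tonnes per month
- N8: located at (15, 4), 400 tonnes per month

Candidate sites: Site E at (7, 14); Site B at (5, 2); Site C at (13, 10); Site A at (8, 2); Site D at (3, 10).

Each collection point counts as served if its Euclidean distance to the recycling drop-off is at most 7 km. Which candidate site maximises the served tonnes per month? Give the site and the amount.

Coverage radius r = 7 km; a point is covered iff (Δx)²+(Δy)² ≤ 7² = 49.
  Site E (7, 14): covers {N3, N5, N7} → 480
  Site B (5, 2): covers {N1, N2, N3, N4, N6} → 437
  Site C (13, 10): covers {N7, N8} → 500
  Site A (8, 2): covers {N1, N3, N4} → 400
  Site D (3, 10): covers {N2, N3, N5, N6} → 417
Maximum coverage at Site C: 500 tonnes per month.

Site C, covering 500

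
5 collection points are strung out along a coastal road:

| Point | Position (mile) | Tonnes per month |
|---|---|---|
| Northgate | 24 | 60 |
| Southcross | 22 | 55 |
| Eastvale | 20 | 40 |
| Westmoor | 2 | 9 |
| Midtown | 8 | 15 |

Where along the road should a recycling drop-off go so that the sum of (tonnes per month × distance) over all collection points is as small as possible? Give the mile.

For a sum of weighted absolute distances on a line, the optimum is the weighted median (not the mean). Total weight W = 179; half-weight = 89.5.
Sort by position and accumulate weight:
  mile 2 (Westmoor, w=9) → cum 9
  mile 8 (Midtown, w=15) → cum 24
  mile 20 (Eastvale, w=40) → cum 64
  mile 22 (Southcross, w=55) → cum 119  ≥ 89.5 → median here
  mile 24 (Northgate, w=60) → cum 179
Optimal location: mile 22.

x = 22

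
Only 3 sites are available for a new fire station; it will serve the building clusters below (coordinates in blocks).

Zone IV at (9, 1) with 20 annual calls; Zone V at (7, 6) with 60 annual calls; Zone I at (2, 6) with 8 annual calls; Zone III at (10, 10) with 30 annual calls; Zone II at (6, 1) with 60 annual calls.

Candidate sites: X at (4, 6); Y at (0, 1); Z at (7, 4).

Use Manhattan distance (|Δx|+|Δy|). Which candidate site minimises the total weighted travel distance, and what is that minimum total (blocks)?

Total weighted distance at each candidate:
  X (4, 6): total = 1116
  Y (0, 1): total = 1886
  Z (7, 4): total = 786
Minimum is at Z with total 786 blocks.

Z, total 786 blocks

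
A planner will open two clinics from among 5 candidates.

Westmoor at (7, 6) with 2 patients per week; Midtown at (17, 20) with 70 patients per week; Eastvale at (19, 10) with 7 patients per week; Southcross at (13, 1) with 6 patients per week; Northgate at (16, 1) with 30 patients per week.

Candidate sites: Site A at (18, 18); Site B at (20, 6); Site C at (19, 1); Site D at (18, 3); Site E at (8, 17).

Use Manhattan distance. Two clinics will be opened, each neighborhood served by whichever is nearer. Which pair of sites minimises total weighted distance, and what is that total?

{Site A, Site C}, total 433

Evaluate every pair (each demand assigned to the nearer of the two):
  {Site A, Site C}: total = 433
  {Site A, Site D}: total = 456
  {Site A, Site B}: total = 613
  {Site A, Site E}: total = 993
  {Site C, Site E}: total = 1053
  {Site D, Site E}: total = 1082
  {Site B, Site E}: total = 1241
  {Site B, Site C}: total = 1377
  {Site B, Site D}: total = 1413
  {Site C, Site D}: total = 1470
Best pair: {Site A, Site C} with total 433.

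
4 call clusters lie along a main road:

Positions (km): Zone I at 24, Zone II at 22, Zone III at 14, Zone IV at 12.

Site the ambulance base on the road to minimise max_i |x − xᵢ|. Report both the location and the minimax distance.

location 18, max distance 6

The 1-center on a line is the midpoint of the two extreme points: leftmost at 12, rightmost at 24.
Optimal location = (12 + 24)/2 = 18; maximum distance = (24 − 12)/2 = 6.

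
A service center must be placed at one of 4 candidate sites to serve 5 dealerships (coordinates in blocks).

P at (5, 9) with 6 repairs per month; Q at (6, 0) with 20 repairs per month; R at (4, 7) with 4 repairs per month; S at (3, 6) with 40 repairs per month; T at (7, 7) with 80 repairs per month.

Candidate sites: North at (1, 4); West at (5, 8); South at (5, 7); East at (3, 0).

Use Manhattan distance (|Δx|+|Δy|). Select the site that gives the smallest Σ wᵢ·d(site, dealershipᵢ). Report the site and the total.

Total weighted distance at each candidate:
  North (1, 4): total = 1138
  West (5, 8): total = 594
  South (5, 7): total = 456
  East (3, 0): total = 1278
Minimum is at South with total 456 blocks.

South, total 456 blocks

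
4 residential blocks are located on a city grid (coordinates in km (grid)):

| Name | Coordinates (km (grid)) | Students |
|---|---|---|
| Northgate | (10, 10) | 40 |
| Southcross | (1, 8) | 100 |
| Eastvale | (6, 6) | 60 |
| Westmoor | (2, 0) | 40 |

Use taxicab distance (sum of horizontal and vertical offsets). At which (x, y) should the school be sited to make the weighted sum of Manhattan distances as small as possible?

Manhattan distance separates: Σwᵢ(|x−xᵢ|+|y−yᵢ|) = Σwᵢ|x−xᵢ| + Σwᵢ|y−yᵢ|, so x and y are optimised independently as 1-D weighted medians.
Total weight W = 240; half = 120.
x-coordinate, sorted with cumulative weight:
  x=1 (Southcross, w=100) cum 100
  x=2 (Westmoor, w=40) cum 140  ← median
  x=6 (Eastvale, w=60) cum 200
  x=10 (Northgate, w=40) cum 240
⇒ x* = 2
y-coordinate, sorted with cumulative weight:
  y=0 (Westmoor, w=40) cum 40
  y=6 (Eastvale, w=60) cum 100
  y=8 (Southcross, w=100) cum 200  ← median
  y=10 (Northgate, w=40) cum 240
⇒ y* = 8

(2, 8)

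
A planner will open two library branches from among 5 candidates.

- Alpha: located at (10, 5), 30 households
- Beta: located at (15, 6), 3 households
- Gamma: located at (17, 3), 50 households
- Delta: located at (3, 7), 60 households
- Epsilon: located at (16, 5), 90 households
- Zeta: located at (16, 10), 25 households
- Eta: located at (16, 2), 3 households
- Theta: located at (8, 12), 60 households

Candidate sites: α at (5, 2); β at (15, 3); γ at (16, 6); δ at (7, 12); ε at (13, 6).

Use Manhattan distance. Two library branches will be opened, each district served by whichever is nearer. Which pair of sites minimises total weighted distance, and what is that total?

{γ, δ}, total 1215

Evaluate every pair (each demand assigned to the nearer of the two):
  {γ, δ}: total = 1215
  {β, δ}: total = 1395
  {δ, ε}: total = 1632
  {α, γ}: total = 1815
  {γ, ε}: total = 1845
  {α, β}: total = 1995
  {β, ε}: total = 1997
  {α, ε}: total = 2112
  {β, γ}: total = 2189
  {α, δ}: total = 2980
Best pair: {γ, δ} with total 1215.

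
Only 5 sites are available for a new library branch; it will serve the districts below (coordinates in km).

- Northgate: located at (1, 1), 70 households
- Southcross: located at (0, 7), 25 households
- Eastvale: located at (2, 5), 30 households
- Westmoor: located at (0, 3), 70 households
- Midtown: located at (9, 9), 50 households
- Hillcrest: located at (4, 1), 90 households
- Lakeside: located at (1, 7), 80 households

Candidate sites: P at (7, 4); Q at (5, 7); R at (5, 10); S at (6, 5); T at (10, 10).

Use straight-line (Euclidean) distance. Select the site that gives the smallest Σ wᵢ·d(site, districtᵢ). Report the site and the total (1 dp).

S, total 2252.4 km

Total weighted distance at each candidate:
  P (7, 4): total = 2495.7
  Q (5, 7): total = 2277.2
  R (5, 10): total = 3033.4
  S (6, 5): total = 2252.4
  T (10, 10): total = 4092.6
Minimum is at S with total 2252.4 km.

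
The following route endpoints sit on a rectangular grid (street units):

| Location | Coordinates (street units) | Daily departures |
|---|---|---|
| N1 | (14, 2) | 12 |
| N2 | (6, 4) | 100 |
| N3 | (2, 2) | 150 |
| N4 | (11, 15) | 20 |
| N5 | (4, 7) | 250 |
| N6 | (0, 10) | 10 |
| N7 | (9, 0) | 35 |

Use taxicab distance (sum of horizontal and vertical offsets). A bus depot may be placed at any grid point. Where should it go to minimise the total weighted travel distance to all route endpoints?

(4, 4)

Manhattan distance separates: Σwᵢ(|x−xᵢ|+|y−yᵢ|) = Σwᵢ|x−xᵢ| + Σwᵢ|y−yᵢ|, so x and y are optimised independently as 1-D weighted medians.
Total weight W = 577; half = 288.5.
x-coordinate, sorted with cumulative weight:
  x=0 (N6, w=10) cum 10
  x=2 (N3, w=150) cum 160
  x=4 (N5, w=250) cum 410  ← median
  x=6 (N2, w=100) cum 510
  x=9 (N7, w=35) cum 545
  x=11 (N4, w=20) cum 565
  x=14 (N1, w=12) cum 577
⇒ x* = 4
y-coordinate, sorted with cumulative weight:
  y=0 (N7, w=35) cum 35
  y=2 (N1, w=12) cum 47
  y=2 (N3, w=150) cum 197
  y=4 (N2, w=100) cum 297  ← median
  y=7 (N5, w=250) cum 547
  y=10 (N6, w=10) cum 557
  y=15 (N4, w=20) cum 577
⇒ y* = 4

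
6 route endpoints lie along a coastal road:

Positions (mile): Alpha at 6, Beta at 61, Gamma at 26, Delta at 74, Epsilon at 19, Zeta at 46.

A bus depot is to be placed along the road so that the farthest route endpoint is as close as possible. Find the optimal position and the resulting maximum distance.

The 1-center on a line is the midpoint of the two extreme points: leftmost at 6, rightmost at 74.
Optimal location = (6 + 74)/2 = 40; maximum distance = (74 − 6)/2 = 34.

location 40, max distance 34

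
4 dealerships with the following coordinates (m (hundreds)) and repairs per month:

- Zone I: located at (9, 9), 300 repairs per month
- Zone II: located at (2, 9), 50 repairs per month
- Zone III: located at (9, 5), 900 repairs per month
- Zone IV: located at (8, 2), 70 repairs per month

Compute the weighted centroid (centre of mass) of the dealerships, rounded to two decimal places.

The minimiser of Σwᵢ‖p−pᵢ‖² is the weighted centroid p* = (Σwᵢpᵢ)/(Σwᵢ).
Σwᵢ = 1320.
Σwᵢxᵢ = 300·9 + 50·2 + 900·9 + 70·8 = 11460.
Σwᵢyᵢ = 300·9 + 50·9 + 900·5 + 70·2 = 7790.
x* = 11460/1320 = 8.68, y* = 7790/1320 = 5.90.

(8.68, 5.90)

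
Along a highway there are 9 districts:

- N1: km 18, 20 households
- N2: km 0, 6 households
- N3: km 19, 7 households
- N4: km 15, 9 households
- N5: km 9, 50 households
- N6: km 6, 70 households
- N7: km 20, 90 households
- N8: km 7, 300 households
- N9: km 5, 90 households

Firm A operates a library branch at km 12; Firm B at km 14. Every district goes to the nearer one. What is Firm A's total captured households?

516

The indifferent point is the midpoint (12+14)/2 = 13; districts left of it (closer to Firm A at 12) go to Firm A, those right go to Firm B.
  N2 at 0 (w=6) → Firm A
  N9 at 5 (w=90) → Firm A
  N6 at 6 (w=70) → Firm A
  N8 at 7 (w=300) → Firm A
  N5 at 9 (w=50) → Firm A
  N4 at 15 (w=9) → Firm B
  N1 at 18 (w=20) → Firm B
  N3 at 19 (w=7) → Firm B
  N7 at 20 (w=90) → Firm B
Firm A captures 516; Firm B captures 126.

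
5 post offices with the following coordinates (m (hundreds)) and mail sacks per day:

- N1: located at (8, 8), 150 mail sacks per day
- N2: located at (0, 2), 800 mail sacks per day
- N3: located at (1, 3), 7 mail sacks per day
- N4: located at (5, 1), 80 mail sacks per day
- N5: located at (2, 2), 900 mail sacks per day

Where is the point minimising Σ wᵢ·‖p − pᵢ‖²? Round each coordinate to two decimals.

(1.76, 2.43)

The minimiser of Σwᵢ‖p−pᵢ‖² is the weighted centroid p* = (Σwᵢpᵢ)/(Σwᵢ).
Σwᵢ = 1937.
Σwᵢxᵢ = 150·8 + 800·0 + 7·1 + 80·5 + 900·2 = 3407.
Σwᵢyᵢ = 150·8 + 800·2 + 7·3 + 80·1 + 900·2 = 4701.
x* = 3407/1937 = 1.76, y* = 4701/1937 = 2.43.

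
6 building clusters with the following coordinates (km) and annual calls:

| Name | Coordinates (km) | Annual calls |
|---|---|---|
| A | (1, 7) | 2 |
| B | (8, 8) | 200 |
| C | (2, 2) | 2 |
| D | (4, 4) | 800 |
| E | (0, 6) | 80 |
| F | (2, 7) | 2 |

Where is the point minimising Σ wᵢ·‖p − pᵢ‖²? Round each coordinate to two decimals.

(4.43, 4.89)

The minimiser of Σwᵢ‖p−pᵢ‖² is the weighted centroid p* = (Σwᵢpᵢ)/(Σwᵢ).
Σwᵢ = 1086.
Σwᵢxᵢ = 2·1 + 200·8 + 2·2 + 800·4 + 80·0 + 2·2 = 4810.
Σwᵢyᵢ = 2·7 + 200·8 + 2·2 + 800·4 + 80·6 + 2·7 = 5312.
x* = 4810/1086 = 4.43, y* = 5312/1086 = 4.89.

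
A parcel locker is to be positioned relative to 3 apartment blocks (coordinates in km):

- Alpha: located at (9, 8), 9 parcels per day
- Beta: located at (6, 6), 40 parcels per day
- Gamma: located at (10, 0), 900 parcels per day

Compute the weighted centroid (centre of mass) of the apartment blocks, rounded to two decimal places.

The minimiser of Σwᵢ‖p−pᵢ‖² is the weighted centroid p* = (Σwᵢpᵢ)/(Σwᵢ).
Σwᵢ = 949.
Σwᵢxᵢ = 9·9 + 40·6 + 900·10 = 9321.
Σwᵢyᵢ = 9·8 + 40·6 + 900·0 = 312.
x* = 9321/949 = 9.82, y* = 312/949 = 0.33.

(9.82, 0.33)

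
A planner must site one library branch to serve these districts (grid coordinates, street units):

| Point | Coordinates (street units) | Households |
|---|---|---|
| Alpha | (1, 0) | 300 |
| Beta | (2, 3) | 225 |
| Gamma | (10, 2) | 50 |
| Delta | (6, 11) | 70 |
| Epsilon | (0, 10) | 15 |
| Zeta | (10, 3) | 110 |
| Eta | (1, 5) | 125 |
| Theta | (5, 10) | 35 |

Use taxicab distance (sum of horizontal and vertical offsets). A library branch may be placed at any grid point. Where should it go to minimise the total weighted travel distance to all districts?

(2, 3)

Manhattan distance separates: Σwᵢ(|x−xᵢ|+|y−yᵢ|) = Σwᵢ|x−xᵢ| + Σwᵢ|y−yᵢ|, so x and y are optimised independently as 1-D weighted medians.
Total weight W = 930; half = 465.
x-coordinate, sorted with cumulative weight:
  x=0 (Epsilon, w=15) cum 15
  x=1 (Alpha, w=300) cum 315
  x=1 (Eta, w=125) cum 440
  x=2 (Beta, w=225) cum 665  ← median
  x=5 (Theta, w=35) cum 700
  x=6 (Delta, w=70) cum 770
  x=10 (Gamma, w=50) cum 820
  x=10 (Zeta, w=110) cum 930
⇒ x* = 2
y-coordinate, sorted with cumulative weight:
  y=0 (Alpha, w=300) cum 300
  y=2 (Gamma, w=50) cum 350
  y=3 (Beta, w=225) cum 575  ← median
  y=3 (Zeta, w=110) cum 685
  y=5 (Eta, w=125) cum 810
  y=10 (Epsilon, w=15) cum 825
  y=10 (Theta, w=35) cum 860
  y=11 (Delta, w=70) cum 930
⇒ y* = 3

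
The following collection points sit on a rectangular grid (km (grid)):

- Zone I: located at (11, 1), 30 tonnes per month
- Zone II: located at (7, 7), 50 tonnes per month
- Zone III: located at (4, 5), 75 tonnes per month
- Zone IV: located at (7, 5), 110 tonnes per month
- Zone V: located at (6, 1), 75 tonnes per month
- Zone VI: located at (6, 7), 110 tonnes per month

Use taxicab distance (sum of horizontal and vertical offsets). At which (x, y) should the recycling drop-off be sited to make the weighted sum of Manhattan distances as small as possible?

(6, 5)

Manhattan distance separates: Σwᵢ(|x−xᵢ|+|y−yᵢ|) = Σwᵢ|x−xᵢ| + Σwᵢ|y−yᵢ|, so x and y are optimised independently as 1-D weighted medians.
Total weight W = 450; half = 225.
x-coordinate, sorted with cumulative weight:
  x=4 (Zone III, w=75) cum 75
  x=6 (Zone V, w=75) cum 150
  x=6 (Zone VI, w=110) cum 260  ← median
  x=7 (Zone II, w=50) cum 310
  x=7 (Zone IV, w=110) cum 420
  x=11 (Zone I, w=30) cum 450
⇒ x* = 6
y-coordinate, sorted with cumulative weight:
  y=1 (Zone I, w=30) cum 30
  y=1 (Zone V, w=75) cum 105
  y=5 (Zone III, w=75) cum 180
  y=5 (Zone IV, w=110) cum 290  ← median
  y=7 (Zone II, w=50) cum 340
  y=7 (Zone VI, w=110) cum 450
⇒ y* = 5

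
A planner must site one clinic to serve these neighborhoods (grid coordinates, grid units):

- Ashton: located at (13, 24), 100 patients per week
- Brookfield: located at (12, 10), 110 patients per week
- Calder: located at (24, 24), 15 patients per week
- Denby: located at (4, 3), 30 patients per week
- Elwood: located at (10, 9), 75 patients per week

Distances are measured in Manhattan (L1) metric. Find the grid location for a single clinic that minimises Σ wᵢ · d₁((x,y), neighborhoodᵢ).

Manhattan distance separates: Σwᵢ(|x−xᵢ|+|y−yᵢ|) = Σwᵢ|x−xᵢ| + Σwᵢ|y−yᵢ|, so x and y are optimised independently as 1-D weighted medians.
Total weight W = 330; half = 165.
x-coordinate, sorted with cumulative weight:
  x=4 (Denby, w=30) cum 30
  x=10 (Elwood, w=75) cum 105
  x=12 (Brookfield, w=110) cum 215  ← median
  x=13 (Ashton, w=100) cum 315
  x=24 (Calder, w=15) cum 330
⇒ x* = 12
y-coordinate, sorted with cumulative weight:
  y=3 (Denby, w=30) cum 30
  y=9 (Elwood, w=75) cum 105
  y=10 (Brookfield, w=110) cum 215  ← median
  y=24 (Ashton, w=100) cum 315
  y=24 (Calder, w=15) cum 330
⇒ y* = 10

(12, 10)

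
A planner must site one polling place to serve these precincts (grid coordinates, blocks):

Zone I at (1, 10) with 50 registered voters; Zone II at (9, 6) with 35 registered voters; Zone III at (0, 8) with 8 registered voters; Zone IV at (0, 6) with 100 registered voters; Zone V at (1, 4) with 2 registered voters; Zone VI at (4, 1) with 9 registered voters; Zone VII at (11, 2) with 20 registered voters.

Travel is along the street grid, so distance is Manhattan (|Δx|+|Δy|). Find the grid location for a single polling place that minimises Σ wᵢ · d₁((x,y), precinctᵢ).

(1, 6)

Manhattan distance separates: Σwᵢ(|x−xᵢ|+|y−yᵢ|) = Σwᵢ|x−xᵢ| + Σwᵢ|y−yᵢ|, so x and y are optimised independently as 1-D weighted medians.
Total weight W = 224; half = 112.
x-coordinate, sorted with cumulative weight:
  x=0 (Zone III, w=8) cum 8
  x=0 (Zone IV, w=100) cum 108
  x=1 (Zone I, w=50) cum 158  ← median
  x=1 (Zone V, w=2) cum 160
  x=4 (Zone VI, w=9) cum 169
  x=9 (Zone II, w=35) cum 204
  x=11 (Zone VII, w=20) cum 224
⇒ x* = 1
y-coordinate, sorted with cumulative weight:
  y=1 (Zone VI, w=9) cum 9
  y=2 (Zone VII, w=20) cum 29
  y=4 (Zone V, w=2) cum 31
  y=6 (Zone II, w=35) cum 66
  y=6 (Zone IV, w=100) cum 166  ← median
  y=8 (Zone III, w=8) cum 174
  y=10 (Zone I, w=50) cum 224
⇒ y* = 6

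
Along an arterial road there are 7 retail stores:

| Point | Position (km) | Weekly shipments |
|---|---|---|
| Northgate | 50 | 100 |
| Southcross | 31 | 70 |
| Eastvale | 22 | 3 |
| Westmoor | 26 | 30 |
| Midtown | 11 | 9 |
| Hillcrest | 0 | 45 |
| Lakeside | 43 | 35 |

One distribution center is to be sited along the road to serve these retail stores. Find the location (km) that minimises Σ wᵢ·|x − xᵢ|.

For a sum of weighted absolute distances on a line, the optimum is the weighted median (not the mean). Total weight W = 292; half-weight = 146.
Sort by position and accumulate weight:
  km 0 (Hillcrest, w=45) → cum 45
  km 11 (Midtown, w=9) → cum 54
  km 22 (Eastvale, w=3) → cum 57
  km 26 (Westmoor, w=30) → cum 87
  km 31 (Southcross, w=70) → cum 157  ≥ 146 → median here
  km 43 (Lakeside, w=35) → cum 192
  km 50 (Northgate, w=100) → cum 292
Optimal location: km 31.

x = 31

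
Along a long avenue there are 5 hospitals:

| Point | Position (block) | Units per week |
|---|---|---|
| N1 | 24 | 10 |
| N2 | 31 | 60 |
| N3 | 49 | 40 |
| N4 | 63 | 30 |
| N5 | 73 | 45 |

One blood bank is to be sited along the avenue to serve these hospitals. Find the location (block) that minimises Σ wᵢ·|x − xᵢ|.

For a sum of weighted absolute distances on a line, the optimum is the weighted median (not the mean). Total weight W = 185; half-weight = 92.5.
Sort by position and accumulate weight:
  block 24 (N1, w=10) → cum 10
  block 31 (N2, w=60) → cum 70
  block 49 (N3, w=40) → cum 110  ≥ 92.5 → median here
  block 63 (N4, w=30) → cum 140
  block 73 (N5, w=45) → cum 185
Optimal location: block 49.

x = 49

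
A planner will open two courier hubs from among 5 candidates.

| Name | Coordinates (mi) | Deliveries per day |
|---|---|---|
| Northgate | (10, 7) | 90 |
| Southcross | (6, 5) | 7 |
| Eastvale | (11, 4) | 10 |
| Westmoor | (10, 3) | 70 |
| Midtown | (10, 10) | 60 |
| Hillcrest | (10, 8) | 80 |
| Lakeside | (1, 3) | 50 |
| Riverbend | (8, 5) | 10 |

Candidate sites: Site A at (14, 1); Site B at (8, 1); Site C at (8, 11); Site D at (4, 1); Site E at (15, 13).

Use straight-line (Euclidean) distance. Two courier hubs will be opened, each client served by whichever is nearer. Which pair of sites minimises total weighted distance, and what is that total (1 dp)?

Evaluate every pair (each demand assigned to the nearer of the two):
  {Site B, Site C}: total = 1500.8
  {Site C, Site D}: total = 1612.1
  {Site A, Site C}: total = 1816.4
  {Site C, Site E}: total = 2114.3
  {Site B, Site E}: total = 2160.5
  {Site B, Site D}: total = 2196.8
  {Site A, Site B}: total = 2380.5
  {Site D, Site E}: total = 2405.5
  {Site A, Site D}: total = 2508.5
  {Site A, Site E}: total = 2712.4
Best pair: {Site B, Site C} with total 1500.8.

{Site B, Site C}, total 1500.8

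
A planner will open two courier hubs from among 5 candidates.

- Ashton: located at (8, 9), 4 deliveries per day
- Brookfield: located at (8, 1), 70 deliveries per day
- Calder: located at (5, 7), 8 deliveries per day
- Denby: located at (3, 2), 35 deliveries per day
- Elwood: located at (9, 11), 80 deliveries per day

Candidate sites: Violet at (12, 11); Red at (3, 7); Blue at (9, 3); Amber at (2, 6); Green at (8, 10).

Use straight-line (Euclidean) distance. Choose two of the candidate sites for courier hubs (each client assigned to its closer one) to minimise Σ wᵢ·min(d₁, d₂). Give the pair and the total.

{Blue, Green}, total 520.5

Evaluate every pair (each demand assigned to the nearer of the two):
  {Blue, Green}: total = 520.5
  {Violet, Blue}: total = 672.6
  {Amber, Green}: total = 833.5
  {Red, Green}: total = 854.9
  {Red, Blue}: total = 946.0
  {Violet, Amber}: total = 974.2
  {Blue, Amber}: total = 990.5
  {Violet, Red}: total = 995.6
  {Violet, Green}: total = 1111.3
  {Red, Amber}: total = 1305.5
Best pair: {Blue, Green} with total 520.5.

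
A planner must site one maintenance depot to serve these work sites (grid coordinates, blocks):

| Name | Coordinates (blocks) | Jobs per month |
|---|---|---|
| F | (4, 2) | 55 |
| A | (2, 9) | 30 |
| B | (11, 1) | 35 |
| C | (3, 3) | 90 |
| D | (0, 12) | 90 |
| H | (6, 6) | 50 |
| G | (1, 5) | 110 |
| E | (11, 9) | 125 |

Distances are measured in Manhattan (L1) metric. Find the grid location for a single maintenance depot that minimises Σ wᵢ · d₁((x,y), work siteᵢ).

Manhattan distance separates: Σwᵢ(|x−xᵢ|+|y−yᵢ|) = Σwᵢ|x−xᵢ| + Σwᵢ|y−yᵢ|, so x and y are optimised independently as 1-D weighted medians.
Total weight W = 585; half = 292.5.
x-coordinate, sorted with cumulative weight:
  x=0 (D, w=90) cum 90
  x=1 (G, w=110) cum 200
  x=2 (A, w=30) cum 230
  x=3 (C, w=90) cum 320  ← median
  x=4 (F, w=55) cum 375
  x=6 (H, w=50) cum 425
  x=11 (B, w=35) cum 460
  x=11 (E, w=125) cum 585
⇒ x* = 3
y-coordinate, sorted with cumulative weight:
  y=1 (B, w=35) cum 35
  y=2 (F, w=55) cum 90
  y=3 (C, w=90) cum 180
  y=5 (G, w=110) cum 290
  y=6 (H, w=50) cum 340  ← median
  y=9 (A, w=30) cum 370
  y=9 (E, w=125) cum 495
  y=12 (D, w=90) cum 585
⇒ y* = 6

(3, 6)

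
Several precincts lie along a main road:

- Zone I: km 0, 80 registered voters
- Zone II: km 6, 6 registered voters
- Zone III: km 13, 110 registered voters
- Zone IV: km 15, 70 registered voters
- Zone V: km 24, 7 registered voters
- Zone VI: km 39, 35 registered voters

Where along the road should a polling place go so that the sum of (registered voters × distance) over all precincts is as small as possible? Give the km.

x = 13

For a sum of weighted absolute distances on a line, the optimum is the weighted median (not the mean). Total weight W = 308; half-weight = 154.
Sort by position and accumulate weight:
  km 0 (Zone I, w=80) → cum 80
  km 6 (Zone II, w=6) → cum 86
  km 13 (Zone III, w=110) → cum 196  ≥ 154 → median here
  km 15 (Zone IV, w=70) → cum 266
  km 24 (Zone V, w=7) → cum 273
  km 39 (Zone VI, w=35) → cum 308
Optimal location: km 13.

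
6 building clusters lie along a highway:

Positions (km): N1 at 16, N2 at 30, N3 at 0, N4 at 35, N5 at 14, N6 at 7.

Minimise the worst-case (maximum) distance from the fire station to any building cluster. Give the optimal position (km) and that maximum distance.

location 17.5, max distance 17.5

The 1-center on a line is the midpoint of the two extreme points: leftmost at 0, rightmost at 35.
Optimal location = (0 + 35)/2 = 17.5; maximum distance = (35 − 0)/2 = 17.5.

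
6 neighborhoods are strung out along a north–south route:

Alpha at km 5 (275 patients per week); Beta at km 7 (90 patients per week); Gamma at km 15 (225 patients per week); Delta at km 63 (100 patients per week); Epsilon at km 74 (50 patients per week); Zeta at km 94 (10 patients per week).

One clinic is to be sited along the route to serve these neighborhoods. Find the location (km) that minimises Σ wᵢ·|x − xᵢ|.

For a sum of weighted absolute distances on a line, the optimum is the weighted median (not the mean). Total weight W = 750; half-weight = 375.
Sort by position and accumulate weight:
  km 5 (Alpha, w=275) → cum 275
  km 7 (Beta, w=90) → cum 365
  km 15 (Gamma, w=225) → cum 590  ≥ 375 → median here
  km 63 (Delta, w=100) → cum 690
  km 74 (Epsilon, w=50) → cum 740
  km 94 (Zeta, w=10) → cum 750
Optimal location: km 15.

x = 15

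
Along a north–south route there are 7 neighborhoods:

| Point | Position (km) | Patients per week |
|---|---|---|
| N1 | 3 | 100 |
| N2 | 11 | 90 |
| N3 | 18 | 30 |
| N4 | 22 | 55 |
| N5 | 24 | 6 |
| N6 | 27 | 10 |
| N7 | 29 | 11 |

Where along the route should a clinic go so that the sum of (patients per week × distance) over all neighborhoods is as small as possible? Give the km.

x = 11

For a sum of weighted absolute distances on a line, the optimum is the weighted median (not the mean). Total weight W = 302; half-weight = 151.
Sort by position and accumulate weight:
  km 3 (N1, w=100) → cum 100
  km 11 (N2, w=90) → cum 190  ≥ 151 → median here
  km 18 (N3, w=30) → cum 220
  km 22 (N4, w=55) → cum 275
  km 24 (N5, w=6) → cum 281
  km 27 (N6, w=10) → cum 291
  km 29 (N7, w=11) → cum 302
Optimal location: km 11.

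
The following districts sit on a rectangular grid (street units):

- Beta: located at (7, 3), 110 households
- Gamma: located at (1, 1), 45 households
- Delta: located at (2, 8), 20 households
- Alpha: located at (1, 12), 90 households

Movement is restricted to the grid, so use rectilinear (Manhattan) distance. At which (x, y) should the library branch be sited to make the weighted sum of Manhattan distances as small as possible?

Manhattan distance separates: Σwᵢ(|x−xᵢ|+|y−yᵢ|) = Σwᵢ|x−xᵢ| + Σwᵢ|y−yᵢ|, so x and y are optimised independently as 1-D weighted medians.
Total weight W = 265; half = 132.5.
x-coordinate, sorted with cumulative weight:
  x=1 (Gamma, w=45) cum 45
  x=1 (Alpha, w=90) cum 135  ← median
  x=2 (Delta, w=20) cum 155
  x=7 (Beta, w=110) cum 265
⇒ x* = 1
y-coordinate, sorted with cumulative weight:
  y=1 (Gamma, w=45) cum 45
  y=3 (Beta, w=110) cum 155  ← median
  y=8 (Delta, w=20) cum 175
  y=12 (Alpha, w=90) cum 265
⇒ y* = 3

(1, 3)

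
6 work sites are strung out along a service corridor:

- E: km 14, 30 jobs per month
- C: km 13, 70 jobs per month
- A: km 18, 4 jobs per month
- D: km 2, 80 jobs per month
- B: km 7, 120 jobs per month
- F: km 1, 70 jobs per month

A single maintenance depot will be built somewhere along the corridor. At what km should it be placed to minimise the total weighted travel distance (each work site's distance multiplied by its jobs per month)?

For a sum of weighted absolute distances on a line, the optimum is the weighted median (not the mean). Total weight W = 374; half-weight = 187.
Sort by position and accumulate weight:
  km 1 (F, w=70) → cum 70
  km 2 (D, w=80) → cum 150
  km 7 (B, w=120) → cum 270  ≥ 187 → median here
  km 13 (C, w=70) → cum 340
  km 14 (E, w=30) → cum 370
  km 18 (A, w=4) → cum 374
Optimal location: km 7.

x = 7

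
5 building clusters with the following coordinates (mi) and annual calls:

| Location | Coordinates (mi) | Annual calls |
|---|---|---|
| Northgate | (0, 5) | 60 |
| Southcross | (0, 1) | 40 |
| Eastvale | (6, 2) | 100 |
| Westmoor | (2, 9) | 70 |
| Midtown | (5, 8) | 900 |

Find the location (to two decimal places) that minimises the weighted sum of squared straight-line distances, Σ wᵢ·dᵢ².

The minimiser of Σwᵢ‖p−pᵢ‖² is the weighted centroid p* = (Σwᵢpᵢ)/(Σwᵢ).
Σwᵢ = 1170.
Σwᵢxᵢ = 60·0 + 40·0 + 100·6 + 70·2 + 900·5 = 5240.
Σwᵢyᵢ = 60·5 + 40·1 + 100·2 + 70·9 + 900·8 = 8370.
x* = 5240/1170 = 4.48, y* = 8370/1170 = 7.15.

(4.48, 7.15)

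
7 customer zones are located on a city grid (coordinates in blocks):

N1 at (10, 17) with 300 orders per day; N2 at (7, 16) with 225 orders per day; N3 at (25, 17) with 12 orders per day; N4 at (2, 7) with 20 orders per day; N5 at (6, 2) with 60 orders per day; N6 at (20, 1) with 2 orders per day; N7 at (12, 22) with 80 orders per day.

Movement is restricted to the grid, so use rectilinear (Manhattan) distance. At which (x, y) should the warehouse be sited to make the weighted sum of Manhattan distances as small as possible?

(10, 17)

Manhattan distance separates: Σwᵢ(|x−xᵢ|+|y−yᵢ|) = Σwᵢ|x−xᵢ| + Σwᵢ|y−yᵢ|, so x and y are optimised independently as 1-D weighted medians.
Total weight W = 699; half = 349.5.
x-coordinate, sorted with cumulative weight:
  x=2 (N4, w=20) cum 20
  x=6 (N5, w=60) cum 80
  x=7 (N2, w=225) cum 305
  x=10 (N1, w=300) cum 605  ← median
  x=12 (N7, w=80) cum 685
  x=20 (N6, w=2) cum 687
  x=25 (N3, w=12) cum 699
⇒ x* = 10
y-coordinate, sorted with cumulative weight:
  y=1 (N6, w=2) cum 2
  y=2 (N5, w=60) cum 62
  y=7 (N4, w=20) cum 82
  y=16 (N2, w=225) cum 307
  y=17 (N1, w=300) cum 607  ← median
  y=17 (N3, w=12) cum 619
  y=22 (N7, w=80) cum 699
⇒ y* = 17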